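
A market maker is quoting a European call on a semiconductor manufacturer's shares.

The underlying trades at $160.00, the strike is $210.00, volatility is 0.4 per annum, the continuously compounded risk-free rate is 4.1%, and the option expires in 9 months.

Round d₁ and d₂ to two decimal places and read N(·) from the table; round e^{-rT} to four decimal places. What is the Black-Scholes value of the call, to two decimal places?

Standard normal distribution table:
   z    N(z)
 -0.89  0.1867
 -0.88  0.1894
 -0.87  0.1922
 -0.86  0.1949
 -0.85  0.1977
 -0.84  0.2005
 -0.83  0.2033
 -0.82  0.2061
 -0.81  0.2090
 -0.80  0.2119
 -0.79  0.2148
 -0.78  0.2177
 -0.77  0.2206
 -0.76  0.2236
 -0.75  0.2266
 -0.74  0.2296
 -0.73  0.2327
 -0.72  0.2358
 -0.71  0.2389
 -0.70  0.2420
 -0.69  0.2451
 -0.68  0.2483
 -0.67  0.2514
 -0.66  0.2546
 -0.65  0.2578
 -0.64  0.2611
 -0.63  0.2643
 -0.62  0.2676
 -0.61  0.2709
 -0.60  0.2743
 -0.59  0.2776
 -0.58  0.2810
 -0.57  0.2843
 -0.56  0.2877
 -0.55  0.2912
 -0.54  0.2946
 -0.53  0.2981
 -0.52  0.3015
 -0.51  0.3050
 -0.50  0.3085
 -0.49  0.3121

$9.10

σ√T = 0.4·√0.75 = 0.3464
d₁ = [ln(160/210) + (0.041 + 0.4²/2)·0.75] / 0.3464 = [-0.2719 + 0.0908] / 0.3464 = -0.5230 ≈ -0.52
d₂ = d₁ − σ√T = -0.5230 − 0.3464 = -0.8694 ≈ -0.87
e^(−rT) = e^(−0.041·0.75) = 0.9697
N(d₁) = N(-0.52) = 0.3015;  N(d₂) = N(-0.87) = 0.1922
C = 160·0.3015 − 210·0.9697·0.1922 = 48.2400 − 39.1390 = 9.1010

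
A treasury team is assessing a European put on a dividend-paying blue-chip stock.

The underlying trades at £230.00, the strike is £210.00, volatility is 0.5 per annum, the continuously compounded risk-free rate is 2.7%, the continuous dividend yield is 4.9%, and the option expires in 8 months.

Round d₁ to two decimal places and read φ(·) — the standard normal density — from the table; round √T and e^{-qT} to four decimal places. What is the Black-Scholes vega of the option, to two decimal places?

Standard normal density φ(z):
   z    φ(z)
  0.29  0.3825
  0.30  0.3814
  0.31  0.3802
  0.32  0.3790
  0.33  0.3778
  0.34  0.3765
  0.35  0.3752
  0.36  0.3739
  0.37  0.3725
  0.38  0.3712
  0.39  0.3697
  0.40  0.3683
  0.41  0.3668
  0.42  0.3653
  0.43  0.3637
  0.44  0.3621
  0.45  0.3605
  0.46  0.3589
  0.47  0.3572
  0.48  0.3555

σ√T = 0.5·√0.6667 = 0.4082
d₁ = [ln(230/210) + (0.027 − 0.049 + 0.5²/2)·0.6667] / 0.4082 = [0.0910 + 0.0687] / 0.4082 = 0.3910 ⇒ 0.39
√T = √0.6667 = 0.8165
φ(d₁) = φ(0.39) = 0.3697
e^(−qT) = e^(−0.049·0.6667) = 0.9679
vega = S·e^(−qT)·φ(d₁)·√T = 230·0.9679·0.3697·0.8165 = 67.1992

67.20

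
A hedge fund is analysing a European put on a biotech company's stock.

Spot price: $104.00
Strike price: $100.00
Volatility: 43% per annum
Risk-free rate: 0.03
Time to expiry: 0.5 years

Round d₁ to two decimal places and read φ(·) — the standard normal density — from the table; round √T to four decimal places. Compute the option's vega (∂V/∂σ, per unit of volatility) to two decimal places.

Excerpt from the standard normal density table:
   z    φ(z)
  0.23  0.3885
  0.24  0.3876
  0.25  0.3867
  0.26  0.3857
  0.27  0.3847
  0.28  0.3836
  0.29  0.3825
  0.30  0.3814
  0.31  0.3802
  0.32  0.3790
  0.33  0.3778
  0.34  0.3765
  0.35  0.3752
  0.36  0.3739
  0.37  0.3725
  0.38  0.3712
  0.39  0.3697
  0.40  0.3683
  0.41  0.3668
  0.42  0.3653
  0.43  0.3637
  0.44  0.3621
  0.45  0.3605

σ√T = 0.43·√0.5 = 0.3041
ln(S/K) + (r + σ²/2)T = ln(104/100) + (0.03 + 0.43²/2)·0.5 = 0.0392 + 0.0612 = 0.1004
d₁ = 0.1004 / 0.3041 = 0.3304 which rounds to 0.33
√T = √0.5 = 0.7071
φ(d₁) = φ(0.33) = 0.3778
vega = S·φ(d₁)·√T = 104·0.3778·0.7071 = 27.7828

27.78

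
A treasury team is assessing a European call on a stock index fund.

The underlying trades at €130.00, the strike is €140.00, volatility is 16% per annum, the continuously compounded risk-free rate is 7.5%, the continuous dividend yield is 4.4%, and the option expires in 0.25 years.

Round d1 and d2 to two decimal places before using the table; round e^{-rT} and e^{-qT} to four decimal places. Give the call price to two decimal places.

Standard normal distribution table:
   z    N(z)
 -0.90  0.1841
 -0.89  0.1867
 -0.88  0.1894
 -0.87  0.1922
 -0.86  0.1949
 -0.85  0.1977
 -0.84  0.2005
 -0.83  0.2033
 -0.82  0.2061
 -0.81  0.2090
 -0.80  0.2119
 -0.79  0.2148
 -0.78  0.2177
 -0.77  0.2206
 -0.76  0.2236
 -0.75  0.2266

σ√T = 0.16·√0.25 = 0.0800
d₁ = [ln(130/140) + (0.075 − 0.044 + 0.16²/2)·0.25] / 0.0800 = [-0.0741 + 0.0109] / 0.0800 = -0.7895 ⇒ -0.79
d₂ = d₁ − σ√T = -0.7895 − 0.0800 = -0.8695 ⇒ -0.87
e^(−qT) = e^(−0.044·0.25) = 0.9891;  e^(−rT) = e^(−0.075·0.25) = 0.9814
C = 130·0.9891·N(-0.79) − 140·0.9814·N(-0.87) = 130·0.9891·0.2148 − 140·0.9814·0.1922 = 27.6196 − 26.4075 = 1.2121

€1.21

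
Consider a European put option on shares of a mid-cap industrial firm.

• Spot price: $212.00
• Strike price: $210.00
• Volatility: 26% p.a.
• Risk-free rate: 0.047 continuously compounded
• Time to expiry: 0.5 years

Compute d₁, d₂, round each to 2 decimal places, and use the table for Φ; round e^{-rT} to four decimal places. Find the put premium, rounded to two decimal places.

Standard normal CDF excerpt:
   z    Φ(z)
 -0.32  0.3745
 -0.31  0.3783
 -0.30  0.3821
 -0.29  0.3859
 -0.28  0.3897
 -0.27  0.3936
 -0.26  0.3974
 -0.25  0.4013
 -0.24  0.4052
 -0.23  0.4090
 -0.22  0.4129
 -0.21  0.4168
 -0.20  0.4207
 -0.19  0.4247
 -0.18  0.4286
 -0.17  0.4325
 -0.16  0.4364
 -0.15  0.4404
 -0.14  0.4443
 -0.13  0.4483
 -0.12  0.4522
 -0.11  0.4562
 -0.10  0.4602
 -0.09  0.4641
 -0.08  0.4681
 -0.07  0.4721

σ√T = 0.26·√0.5 = 0.1838
d₁ = [ln(212/210) + (0.047 + 0.26²/2)·0.5] / 0.1838 = [0.0095 + 0.0404] / 0.1838 = 0.2713 → 0.27
d₂ = d₁ − σ√T = 0.2713 − 0.1838 = 0.0875 → 0.09
e^(−rT) = e^(−0.047·0.5) = 0.9768
N(−d₂) = N(-0.09) = 0.4641;  N(−d₁) = N(-0.27) = 0.3936
P = 210·0.9768·0.4641 − 212·0.3936 = 95.1999 − 83.4432 = 11.7567

$11.76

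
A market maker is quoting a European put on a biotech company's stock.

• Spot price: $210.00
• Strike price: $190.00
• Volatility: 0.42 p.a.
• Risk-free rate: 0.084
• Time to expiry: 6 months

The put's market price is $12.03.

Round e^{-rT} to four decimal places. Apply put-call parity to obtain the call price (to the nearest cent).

e^(−rT) = e^(−0.084·0.5) = 0.9589
Put-call parity: C − P = S − K·e^(−rT) = 210 − 190·0.9589 = 210 − 182.1910 = 27.8090
C = P + (C − P) = 12.03 + (27.8090) = 39.8390

$39.84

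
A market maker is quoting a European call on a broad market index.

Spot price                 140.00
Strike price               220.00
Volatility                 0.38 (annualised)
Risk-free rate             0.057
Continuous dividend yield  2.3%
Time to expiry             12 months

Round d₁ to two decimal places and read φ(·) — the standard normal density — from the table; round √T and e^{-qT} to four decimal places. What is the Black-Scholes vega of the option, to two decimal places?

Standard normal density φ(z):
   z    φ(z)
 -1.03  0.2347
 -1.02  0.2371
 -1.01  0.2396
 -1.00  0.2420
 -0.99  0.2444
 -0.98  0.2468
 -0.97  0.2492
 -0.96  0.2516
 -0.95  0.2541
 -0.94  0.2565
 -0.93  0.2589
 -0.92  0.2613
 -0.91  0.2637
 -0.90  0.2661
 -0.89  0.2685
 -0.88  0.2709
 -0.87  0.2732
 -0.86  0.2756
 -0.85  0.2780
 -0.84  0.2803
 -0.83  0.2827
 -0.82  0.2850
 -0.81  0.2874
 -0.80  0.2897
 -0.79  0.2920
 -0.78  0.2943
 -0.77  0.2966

36.08

T = 1;  σ√T = 0.3800
d₁ = [ln(140/220) + (0.057 − 0.023 + ½·0.38²)·1] / (σ√T) = (-0.4520 + 0.1062) / 0.3800 = -0.9100 ≈ -0.91
√T = √1 = 1.0000
φ(d₁) = φ(-0.91) = 0.2637
e^(−qT) = e^(−0.023·1) = 0.9773
vega = S·e^(−qT)·φ(d₁)·√T = 140·0.9773·0.2637·1.0000 = 36.0800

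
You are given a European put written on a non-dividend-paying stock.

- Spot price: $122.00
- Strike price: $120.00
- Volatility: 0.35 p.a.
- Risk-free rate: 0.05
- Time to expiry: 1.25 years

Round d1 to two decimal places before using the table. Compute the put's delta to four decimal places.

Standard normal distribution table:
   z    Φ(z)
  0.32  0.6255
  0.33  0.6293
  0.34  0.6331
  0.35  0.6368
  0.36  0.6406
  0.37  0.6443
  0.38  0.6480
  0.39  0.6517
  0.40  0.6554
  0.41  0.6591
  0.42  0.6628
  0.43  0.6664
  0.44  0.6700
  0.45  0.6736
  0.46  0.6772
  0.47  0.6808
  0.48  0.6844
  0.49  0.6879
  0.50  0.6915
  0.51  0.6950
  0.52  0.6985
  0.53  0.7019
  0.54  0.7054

-0.3446

σ√T = 0.35 × 1.1180 = 0.3913
d₁ = [ln(122/120) + (0.05 + ½·0.35²)·1.25] / (σ√T) = (0.0165 + 0.1391) / 0.3913 = 0.3976 ⇒ 0.40
N(d₁) = N(0.40) = 0.6554
Δ_put = N(d₁) − 1 = 0.6554 − 1 = -0.3446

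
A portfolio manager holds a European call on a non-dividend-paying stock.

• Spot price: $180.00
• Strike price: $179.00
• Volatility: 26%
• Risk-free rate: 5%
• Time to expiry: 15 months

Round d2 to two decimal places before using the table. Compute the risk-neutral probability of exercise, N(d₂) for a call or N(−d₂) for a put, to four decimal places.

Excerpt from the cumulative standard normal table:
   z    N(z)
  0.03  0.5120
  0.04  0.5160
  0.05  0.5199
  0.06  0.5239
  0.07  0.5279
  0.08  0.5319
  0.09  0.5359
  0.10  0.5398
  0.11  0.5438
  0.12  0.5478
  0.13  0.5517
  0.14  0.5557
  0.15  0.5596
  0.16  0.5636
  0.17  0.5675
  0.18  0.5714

σ√T = 0.26 × 1.1180 = 0.2907
d₁ = [ln(180/179) + (0.05 + 0.26²/2)·1.25] / 0.2907 = [0.0056 + 0.1048] / 0.2907 = 0.3795 → 0.38
d₂ = d₁ − σ√T = 0.3795 − 0.2907 = 0.0888 → 0.09
Risk-neutral Pr[S_T > K] = N(d₂) = N(0.09) = 0.5359

0.5359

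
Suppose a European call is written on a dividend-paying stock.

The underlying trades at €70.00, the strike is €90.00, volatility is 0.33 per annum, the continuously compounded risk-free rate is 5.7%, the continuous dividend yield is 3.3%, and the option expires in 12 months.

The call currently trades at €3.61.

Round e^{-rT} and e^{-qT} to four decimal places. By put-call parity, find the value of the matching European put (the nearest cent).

e^(−qT) = e^(−0.033·1) = 0.9675;  e^(−rT) = e^(−0.057·1) = 0.9446
Put-call parity: C − P = S·e^(−qT) − K·e^(−rT) = 70·0.9675 − 90·0.9446 = 67.7250 − 85.0140 = -17.2890
P = C − (C − P) = 3.61 − (-17.2890) = 20.8990

€20.90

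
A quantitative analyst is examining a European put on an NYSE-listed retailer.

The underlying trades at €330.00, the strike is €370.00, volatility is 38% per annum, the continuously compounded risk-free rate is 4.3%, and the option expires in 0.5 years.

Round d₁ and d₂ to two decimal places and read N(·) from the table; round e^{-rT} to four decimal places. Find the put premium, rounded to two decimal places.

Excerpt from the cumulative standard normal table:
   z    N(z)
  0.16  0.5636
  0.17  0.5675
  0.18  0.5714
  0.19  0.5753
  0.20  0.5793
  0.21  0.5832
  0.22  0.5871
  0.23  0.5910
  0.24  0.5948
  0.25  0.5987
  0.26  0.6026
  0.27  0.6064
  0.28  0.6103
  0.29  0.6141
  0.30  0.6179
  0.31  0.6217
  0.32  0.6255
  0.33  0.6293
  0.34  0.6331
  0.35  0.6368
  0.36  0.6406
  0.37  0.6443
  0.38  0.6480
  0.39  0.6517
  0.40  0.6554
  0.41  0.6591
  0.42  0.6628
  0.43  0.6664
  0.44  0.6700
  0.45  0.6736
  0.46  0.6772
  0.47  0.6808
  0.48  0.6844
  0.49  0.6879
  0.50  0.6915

€55.38

σ√T = 0.38 × 0.7071 = 0.2687
ln(S/K) + (r + σ²/2)T = ln(330/370) + (0.043 + 0.38²/2)·0.5 = -0.1144 + 0.0576 = -0.0568
d₁ = -0.0568 / 0.2687 = -0.2114 → -0.21
d₂ = d₁ − σ√T = -0.2114 − 0.2687 = -0.4801 → -0.48
e^(−rT) = e^(−0.043·0.5) = 0.9787
N(−d₂) = N(0.48) = 0.6844;  N(−d₁) = N(0.21) = 0.5832
P = 370·0.9787·0.6844 − 330·0.5832 = 247.8342 − 192.4560 = 55.3782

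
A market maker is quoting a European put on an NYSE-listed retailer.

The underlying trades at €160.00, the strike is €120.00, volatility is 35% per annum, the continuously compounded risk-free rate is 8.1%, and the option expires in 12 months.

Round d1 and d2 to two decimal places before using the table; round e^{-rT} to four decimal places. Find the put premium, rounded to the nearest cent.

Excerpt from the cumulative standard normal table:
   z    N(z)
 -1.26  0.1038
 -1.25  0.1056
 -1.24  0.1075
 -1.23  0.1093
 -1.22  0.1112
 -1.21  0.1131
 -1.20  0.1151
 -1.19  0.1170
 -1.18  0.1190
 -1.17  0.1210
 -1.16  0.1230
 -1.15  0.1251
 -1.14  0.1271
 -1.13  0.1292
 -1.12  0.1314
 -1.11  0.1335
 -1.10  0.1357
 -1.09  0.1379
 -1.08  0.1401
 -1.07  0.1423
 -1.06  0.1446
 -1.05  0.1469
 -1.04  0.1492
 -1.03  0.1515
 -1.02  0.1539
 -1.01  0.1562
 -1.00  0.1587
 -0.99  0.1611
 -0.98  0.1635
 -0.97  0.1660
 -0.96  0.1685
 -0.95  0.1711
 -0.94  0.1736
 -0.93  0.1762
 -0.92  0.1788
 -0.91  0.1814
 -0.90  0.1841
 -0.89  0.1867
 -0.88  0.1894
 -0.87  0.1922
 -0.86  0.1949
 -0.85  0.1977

€3.47

σ√T = 0.35 × 1.0000 = 0.3500
d₁ = [ln(160/120) + (0.081 + 0.35²/2)·1] / 0.3500 = [0.2877 + 0.1422] / 0.3500 = 1.2284 → 1.23
d₂ = d₁ − σ√T = 1.2284 − 0.3500 = 0.8784 → 0.88
exp(−rT) = exp(−0.081·1) = 0.9222
P = 120·0.9222·N(-0.88) − 160·N(-1.23) = 120·0.9222·0.1894 − 160·0.1093 = 20.9598 − 17.4880 = 3.4718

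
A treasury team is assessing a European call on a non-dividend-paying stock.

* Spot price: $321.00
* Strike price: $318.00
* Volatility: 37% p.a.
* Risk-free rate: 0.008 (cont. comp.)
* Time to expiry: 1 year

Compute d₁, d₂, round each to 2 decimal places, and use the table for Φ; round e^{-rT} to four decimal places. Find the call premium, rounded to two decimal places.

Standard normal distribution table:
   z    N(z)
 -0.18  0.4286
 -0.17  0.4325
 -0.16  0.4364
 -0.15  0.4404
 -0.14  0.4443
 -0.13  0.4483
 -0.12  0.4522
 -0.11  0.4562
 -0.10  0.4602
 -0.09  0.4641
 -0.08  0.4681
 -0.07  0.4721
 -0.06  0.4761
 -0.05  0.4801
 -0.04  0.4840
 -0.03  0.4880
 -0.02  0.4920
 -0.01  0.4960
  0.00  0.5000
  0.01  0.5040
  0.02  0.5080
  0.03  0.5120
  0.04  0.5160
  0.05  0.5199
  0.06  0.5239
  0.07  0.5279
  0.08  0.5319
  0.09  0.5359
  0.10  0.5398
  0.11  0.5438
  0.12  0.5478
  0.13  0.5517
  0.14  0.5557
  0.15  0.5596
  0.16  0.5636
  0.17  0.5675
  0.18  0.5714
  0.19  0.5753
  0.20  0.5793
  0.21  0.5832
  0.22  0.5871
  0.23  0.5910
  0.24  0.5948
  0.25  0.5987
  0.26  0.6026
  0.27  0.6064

$49.55

σ√T = 0.37·√1 = 0.3700
d₁ = [ln(321/318) + (0.008 + 0.37²/2)·1] / 0.3700 = [0.0094 + 0.0764] / 0.3700 = 0.2320 which rounds to 0.23
d₂ = d₁ − σ√T = 0.2320 − 0.3700 = -0.1380 which rounds to -0.14
exp(−rT) = exp(−0.008·1) = 0.9920
N(d₁) = N(0.23) = 0.5910;  N(d₂) = N(-0.14) = 0.4443
C = 321·0.5910 − 318·0.9920·0.4443 = 189.7110 − 140.1571 = 49.5539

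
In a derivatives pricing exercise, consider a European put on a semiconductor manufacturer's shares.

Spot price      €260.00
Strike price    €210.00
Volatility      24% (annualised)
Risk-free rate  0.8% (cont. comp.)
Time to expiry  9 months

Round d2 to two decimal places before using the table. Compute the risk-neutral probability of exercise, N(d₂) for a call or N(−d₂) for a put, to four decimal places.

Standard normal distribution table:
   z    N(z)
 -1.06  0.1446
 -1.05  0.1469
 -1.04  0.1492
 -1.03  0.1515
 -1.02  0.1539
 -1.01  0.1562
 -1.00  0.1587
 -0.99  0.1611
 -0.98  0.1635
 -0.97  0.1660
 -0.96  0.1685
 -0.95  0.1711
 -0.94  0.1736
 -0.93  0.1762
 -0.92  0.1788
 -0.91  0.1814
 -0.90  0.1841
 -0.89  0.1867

0.1711

T = 0.75;  σ√T = 0.2078
ln(S/K) + (r + σ²/2)T = ln(260/210) + (0.008 + 0.24²/2)·0.75 = 0.2136 + 0.0276 = 0.2412
d₁ = 0.2412 / 0.2078 = 1.1603 ≈ 1.16
d₂ = d₁ − σ√T = 1.1603 − 0.2078 = 0.9525 ≈ 0.95
Pr(exercise) under Q = N(−d₂) = N(-0.95) = 0.1711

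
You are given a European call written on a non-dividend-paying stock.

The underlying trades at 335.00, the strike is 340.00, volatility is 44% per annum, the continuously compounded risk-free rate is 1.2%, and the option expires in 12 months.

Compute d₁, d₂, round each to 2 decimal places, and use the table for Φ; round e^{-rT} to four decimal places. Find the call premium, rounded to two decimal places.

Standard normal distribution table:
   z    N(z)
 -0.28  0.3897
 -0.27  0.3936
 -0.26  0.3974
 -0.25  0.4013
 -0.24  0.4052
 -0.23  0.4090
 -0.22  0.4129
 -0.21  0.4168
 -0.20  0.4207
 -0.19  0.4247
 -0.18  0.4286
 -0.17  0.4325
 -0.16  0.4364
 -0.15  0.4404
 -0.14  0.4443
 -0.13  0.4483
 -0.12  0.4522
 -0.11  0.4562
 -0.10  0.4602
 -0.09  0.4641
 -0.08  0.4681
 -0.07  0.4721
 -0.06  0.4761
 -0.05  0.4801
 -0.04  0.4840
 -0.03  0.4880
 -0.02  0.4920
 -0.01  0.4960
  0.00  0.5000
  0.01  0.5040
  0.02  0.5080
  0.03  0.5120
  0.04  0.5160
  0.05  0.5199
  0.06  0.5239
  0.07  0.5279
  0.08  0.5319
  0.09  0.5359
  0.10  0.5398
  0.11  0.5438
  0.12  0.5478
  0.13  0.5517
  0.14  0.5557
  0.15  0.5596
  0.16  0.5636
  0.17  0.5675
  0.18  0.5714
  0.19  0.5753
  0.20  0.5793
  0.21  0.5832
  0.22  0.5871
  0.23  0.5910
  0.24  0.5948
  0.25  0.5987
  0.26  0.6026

σ√T = 0.44 × 1.0000 = 0.4400
d₁ = [ln(335/340) + (0.012 + 0.44²/2)·1] / 0.4400 = [-0.0148 + 0.1088] / 0.4400 = 0.2136 ≈ 0.21
d₂ = d₁ − σ√T = 0.2136 − 0.4400 = -0.2264 ≈ -0.23
e^(−rT) = e^(−0.012·1) = 0.9881
N(d₁) = N(0.21) = 0.5832;  N(d₂) = N(-0.23) = 0.4090
C = 335·0.5832 − 340·0.9881·0.4090 = 195.3720 − 137.4052 = 57.9668

57.97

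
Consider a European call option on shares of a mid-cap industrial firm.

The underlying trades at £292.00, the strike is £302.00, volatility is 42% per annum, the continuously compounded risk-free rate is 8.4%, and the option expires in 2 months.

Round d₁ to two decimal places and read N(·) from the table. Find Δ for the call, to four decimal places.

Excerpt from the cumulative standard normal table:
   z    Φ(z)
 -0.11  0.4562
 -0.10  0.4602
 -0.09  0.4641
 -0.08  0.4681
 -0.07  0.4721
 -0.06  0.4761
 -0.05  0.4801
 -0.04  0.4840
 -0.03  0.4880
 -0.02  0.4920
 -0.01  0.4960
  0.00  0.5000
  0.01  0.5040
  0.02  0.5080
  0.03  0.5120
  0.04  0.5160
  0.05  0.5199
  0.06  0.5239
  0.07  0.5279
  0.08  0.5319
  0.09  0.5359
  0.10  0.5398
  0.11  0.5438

σ√T = 0.42 × 0.4082 = 0.1715
d₁ = [ln(292/302) + (0.084 + ½·0.42²)·0.1667] / (σ√T) = (-0.0337 + 0.0287) / 0.1715 = -0.0290 which rounds to -0.03
N(d₁) = N(-0.03) = 0.4880
Δ_call = N(d₁) = 0.4880

0.4880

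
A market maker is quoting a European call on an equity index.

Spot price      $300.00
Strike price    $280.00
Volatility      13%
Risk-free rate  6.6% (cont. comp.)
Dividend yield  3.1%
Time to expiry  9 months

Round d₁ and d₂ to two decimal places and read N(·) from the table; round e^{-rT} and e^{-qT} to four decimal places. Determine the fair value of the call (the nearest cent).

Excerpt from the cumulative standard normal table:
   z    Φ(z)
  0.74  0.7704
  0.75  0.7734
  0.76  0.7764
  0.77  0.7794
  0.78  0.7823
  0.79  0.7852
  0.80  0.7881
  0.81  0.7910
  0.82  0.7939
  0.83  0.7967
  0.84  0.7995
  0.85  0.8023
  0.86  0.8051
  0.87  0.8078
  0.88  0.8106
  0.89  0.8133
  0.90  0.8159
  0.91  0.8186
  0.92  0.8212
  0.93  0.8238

σ√T = 0.13 × 0.8660 = 0.1126
d₁ = [ln(300/280) + (0.066 − 0.031 + 0.13²/2)·0.75] / 0.1126 = [0.0690 + 0.0326] / 0.1126 = 0.9023 → 0.90
d₂ = d₁ − σ√T = 0.9023 − 0.1126 = 0.7897 → 0.79
e^(−qT) = e^(−0.031·0.75) = 0.9770;  e^(−rT) = e^(−0.066·0.75) = 0.9517
N(d₁) = N(0.90) = 0.8159;  N(d₂) = N(0.79) = 0.7852
C = 300·0.9770·0.8159 − 280·0.9517·0.7852 = 239.1403 − 209.2370 = 29.9033

$29.90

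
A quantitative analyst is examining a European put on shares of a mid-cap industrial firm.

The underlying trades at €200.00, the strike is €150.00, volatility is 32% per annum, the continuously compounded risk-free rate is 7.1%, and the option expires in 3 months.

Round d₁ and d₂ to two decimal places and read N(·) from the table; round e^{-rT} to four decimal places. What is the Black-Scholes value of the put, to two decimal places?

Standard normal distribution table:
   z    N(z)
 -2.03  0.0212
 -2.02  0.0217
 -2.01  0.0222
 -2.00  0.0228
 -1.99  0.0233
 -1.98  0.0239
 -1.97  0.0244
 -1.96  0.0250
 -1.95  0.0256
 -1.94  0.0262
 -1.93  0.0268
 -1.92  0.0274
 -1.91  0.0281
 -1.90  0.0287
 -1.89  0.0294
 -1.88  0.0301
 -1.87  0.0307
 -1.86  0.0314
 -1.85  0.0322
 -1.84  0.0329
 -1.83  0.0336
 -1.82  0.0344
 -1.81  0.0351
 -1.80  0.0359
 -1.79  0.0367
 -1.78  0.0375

€0.29

σ√T = 0.32 × 0.5000 = 0.1600
d₁ = [ln(200/150) + (0.071 + ½·0.32²)·0.25] / (σ√T) = (0.2877 + 0.0306) / 0.1600 = 1.9890 which rounds to 1.99
d₂ = 1.9890 − 0.1600 = 1.8290 which rounds to 1.83
e^(−rT) = e^(−0.071·0.25) = 0.9824
N(−d₂) = N(-1.83) = 0.0336;  N(−d₁) = N(-1.99) = 0.0233
P = 150·0.9824·0.0336 − 200·0.0233 = 4.9513 − 4.6600 = 0.2913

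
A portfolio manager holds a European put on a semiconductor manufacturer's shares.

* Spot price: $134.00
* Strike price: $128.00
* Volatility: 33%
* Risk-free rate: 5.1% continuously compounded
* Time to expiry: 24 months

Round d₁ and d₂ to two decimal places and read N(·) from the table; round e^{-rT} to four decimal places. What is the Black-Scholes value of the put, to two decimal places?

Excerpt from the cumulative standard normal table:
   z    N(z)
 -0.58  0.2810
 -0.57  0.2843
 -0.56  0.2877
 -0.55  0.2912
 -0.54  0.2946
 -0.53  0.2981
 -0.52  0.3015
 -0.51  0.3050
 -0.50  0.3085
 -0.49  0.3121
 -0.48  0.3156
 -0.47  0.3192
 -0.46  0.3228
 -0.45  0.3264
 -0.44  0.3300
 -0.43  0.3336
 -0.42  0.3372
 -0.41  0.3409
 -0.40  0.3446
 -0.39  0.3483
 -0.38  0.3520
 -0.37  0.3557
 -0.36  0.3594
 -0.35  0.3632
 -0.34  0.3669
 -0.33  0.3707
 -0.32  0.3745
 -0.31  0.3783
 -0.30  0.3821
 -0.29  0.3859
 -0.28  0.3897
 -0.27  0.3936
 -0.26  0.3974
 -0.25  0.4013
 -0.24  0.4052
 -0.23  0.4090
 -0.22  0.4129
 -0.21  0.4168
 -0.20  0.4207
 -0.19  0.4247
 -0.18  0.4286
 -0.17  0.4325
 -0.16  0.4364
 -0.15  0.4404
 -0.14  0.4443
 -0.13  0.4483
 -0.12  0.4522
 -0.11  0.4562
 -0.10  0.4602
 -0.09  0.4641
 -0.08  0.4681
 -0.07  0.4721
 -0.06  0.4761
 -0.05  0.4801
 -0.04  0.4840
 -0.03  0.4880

σ√T = 0.33 × 1.4142 = 0.4667
d₁ = [ln(134/128) + (0.051 + 0.33²/2)·2] / 0.4667 = [0.0458 + 0.2109] / 0.4667 = 0.5501 ⇒ 0.55
d₂ = d₁ − σ√T = 0.5501 − 0.4667 = 0.0834 ⇒ 0.08
exp(−rT) = exp(−0.051·2) = 0.9030
N(−d₂) = N(-0.08) = 0.4681;  N(−d₁) = N(-0.55) = 0.2912
P = 128·0.9030·0.4681 − 134·0.2912 = 54.1049 − 39.0208 = 15.0841

$15.08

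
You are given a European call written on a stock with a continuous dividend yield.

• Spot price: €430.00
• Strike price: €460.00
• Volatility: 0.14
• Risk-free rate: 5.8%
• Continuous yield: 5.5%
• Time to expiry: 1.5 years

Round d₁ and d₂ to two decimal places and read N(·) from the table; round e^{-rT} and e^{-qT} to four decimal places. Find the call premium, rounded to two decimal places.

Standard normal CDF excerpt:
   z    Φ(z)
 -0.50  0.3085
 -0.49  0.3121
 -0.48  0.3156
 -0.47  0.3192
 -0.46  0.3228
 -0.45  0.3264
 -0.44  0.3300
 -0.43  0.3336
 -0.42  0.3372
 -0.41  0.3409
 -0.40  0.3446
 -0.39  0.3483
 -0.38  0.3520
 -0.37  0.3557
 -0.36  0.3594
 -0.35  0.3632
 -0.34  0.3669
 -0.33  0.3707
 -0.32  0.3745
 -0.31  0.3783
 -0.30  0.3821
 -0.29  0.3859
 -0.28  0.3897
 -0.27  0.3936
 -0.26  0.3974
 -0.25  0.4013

σ√T = 0.14·√1.5 = 0.1715
d₁ = [ln(430/460) + (0.058 − 0.055 + 0.14²/2)·1.5] / 0.1715 = [-0.0674 + 0.0192] / 0.1715 = -0.2813 which rounds to -0.28
d₂ = d₁ − σ√T = -0.2813 − 0.1715 = -0.4528 which rounds to -0.45
e^(−qT) = e^(−0.055·1.5) = 0.9208;  e^(−rT) = e^(−0.058·1.5) = 0.9167
N(d₁) = N(-0.28) = 0.3897;  N(d₂) = N(-0.45) = 0.3264
C = 430·0.9208·0.3897 − 460·0.9167·0.3264 = 154.2994 − 137.6370 = 16.6624

€16.66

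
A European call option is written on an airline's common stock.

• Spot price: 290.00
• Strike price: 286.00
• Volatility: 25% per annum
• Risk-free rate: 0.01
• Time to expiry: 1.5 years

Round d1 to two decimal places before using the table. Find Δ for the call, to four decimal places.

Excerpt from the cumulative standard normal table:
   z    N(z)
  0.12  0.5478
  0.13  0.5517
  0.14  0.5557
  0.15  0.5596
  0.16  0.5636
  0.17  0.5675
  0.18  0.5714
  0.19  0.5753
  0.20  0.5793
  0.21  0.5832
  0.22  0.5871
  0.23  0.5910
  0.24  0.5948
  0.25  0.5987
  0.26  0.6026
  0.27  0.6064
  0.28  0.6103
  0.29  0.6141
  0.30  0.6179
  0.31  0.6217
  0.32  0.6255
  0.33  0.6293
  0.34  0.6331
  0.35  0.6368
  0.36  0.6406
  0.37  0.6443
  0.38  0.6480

σ√T = 0.25 × 1.2247 = 0.3062
d₁ = [ln(290/286) + (0.01 + 0.25²/2)·1.5] / 0.3062 = [0.0139 + 0.0619] / 0.3062 = 0.2474 which rounds to 0.25
N(d₁) = N(0.25) = 0.5987
Δ_call = N(d₁) = 0.5987

0.5987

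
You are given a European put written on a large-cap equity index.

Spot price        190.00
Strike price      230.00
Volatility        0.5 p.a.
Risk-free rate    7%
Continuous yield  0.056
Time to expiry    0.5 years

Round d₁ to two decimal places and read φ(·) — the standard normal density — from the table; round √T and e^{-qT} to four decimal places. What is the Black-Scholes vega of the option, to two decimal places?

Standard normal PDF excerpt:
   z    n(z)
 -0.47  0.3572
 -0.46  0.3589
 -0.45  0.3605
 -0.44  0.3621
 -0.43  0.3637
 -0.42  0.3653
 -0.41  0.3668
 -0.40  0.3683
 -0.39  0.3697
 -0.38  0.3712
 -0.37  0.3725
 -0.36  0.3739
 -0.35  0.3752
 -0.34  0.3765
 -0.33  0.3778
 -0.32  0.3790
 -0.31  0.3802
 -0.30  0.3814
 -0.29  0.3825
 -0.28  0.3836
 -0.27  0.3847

σ√T = 0.5·√0.5 = 0.3536
d₁ = [ln(190/230) + (0.07 − 0.056 + 0.5²/2)·0.5] / 0.3536 = [-0.1911 + 0.0695] / 0.3536 = -0.3438 ≈ -0.34
√T = √0.5 = 0.7071
φ(d₁) = φ(-0.34) = 0.3765
exp(−qT) = exp(−0.056·0.5) = 0.9724
vega = S·exp(−qT)·φ(d₁)·√T = 190·0.9724·0.3765·0.7071 = 49.1863

49.19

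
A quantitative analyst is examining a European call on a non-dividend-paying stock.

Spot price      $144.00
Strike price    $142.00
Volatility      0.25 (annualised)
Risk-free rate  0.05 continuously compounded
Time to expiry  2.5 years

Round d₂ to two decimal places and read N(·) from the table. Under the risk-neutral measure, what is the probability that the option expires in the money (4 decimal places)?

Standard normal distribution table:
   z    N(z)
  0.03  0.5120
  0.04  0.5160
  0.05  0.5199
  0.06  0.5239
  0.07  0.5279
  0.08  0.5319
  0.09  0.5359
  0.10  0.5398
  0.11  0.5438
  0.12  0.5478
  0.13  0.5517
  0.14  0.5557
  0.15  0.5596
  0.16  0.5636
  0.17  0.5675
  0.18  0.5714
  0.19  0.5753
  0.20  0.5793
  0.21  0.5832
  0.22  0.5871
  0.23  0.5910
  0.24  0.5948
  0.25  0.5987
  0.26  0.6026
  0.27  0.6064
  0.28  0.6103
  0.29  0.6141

σ√T = 0.25·√2.5 = 0.3953
d₁ = [ln(144/142) + (0.05 + 0.25²/2)·2.5] / 0.3953 = [0.0140 + 0.2031] / 0.3953 = 0.5493 ⇒ 0.55
d₂ = d₁ − σ√T = 0.5493 − 0.3953 = 0.1540 ⇒ 0.15
Risk-neutral Pr[S_T > K] = N(d₂) = N(0.15) = 0.5596

0.5596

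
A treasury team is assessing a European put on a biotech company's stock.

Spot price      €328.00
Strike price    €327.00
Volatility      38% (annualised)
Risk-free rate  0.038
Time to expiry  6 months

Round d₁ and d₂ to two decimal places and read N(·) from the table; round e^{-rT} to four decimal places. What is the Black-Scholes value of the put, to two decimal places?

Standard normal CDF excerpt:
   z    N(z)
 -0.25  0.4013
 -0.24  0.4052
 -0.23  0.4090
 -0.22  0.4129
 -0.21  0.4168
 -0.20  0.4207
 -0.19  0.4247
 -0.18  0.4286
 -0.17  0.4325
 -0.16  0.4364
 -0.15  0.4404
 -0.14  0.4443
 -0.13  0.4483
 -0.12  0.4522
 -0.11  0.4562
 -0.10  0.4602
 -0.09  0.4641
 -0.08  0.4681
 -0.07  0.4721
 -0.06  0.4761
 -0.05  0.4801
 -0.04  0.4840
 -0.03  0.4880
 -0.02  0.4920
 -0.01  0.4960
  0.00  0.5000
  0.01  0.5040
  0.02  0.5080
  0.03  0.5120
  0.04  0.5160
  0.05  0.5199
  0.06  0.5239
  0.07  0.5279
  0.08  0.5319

T = 0.5;  σ√T = 0.2687
d₁ = [ln(328/327) + (0.038 + ½·0.38²)·0.5] / (σ√T) = (0.0031 + 0.0551) / 0.2687 = 0.2164 ≈ 0.22
d₂ = 0.2164 − 0.2687 = -0.0523 ≈ -0.05
exp(−rT) = exp(−0.038·0.5) = 0.9812
N(−d₂) = N(0.05) = 0.5199;  N(−d₁) = N(-0.22) = 0.4129
P = 327·0.9812·0.5199 − 328·0.4129 = 166.8112 − 135.4312 = 31.3800

€31.38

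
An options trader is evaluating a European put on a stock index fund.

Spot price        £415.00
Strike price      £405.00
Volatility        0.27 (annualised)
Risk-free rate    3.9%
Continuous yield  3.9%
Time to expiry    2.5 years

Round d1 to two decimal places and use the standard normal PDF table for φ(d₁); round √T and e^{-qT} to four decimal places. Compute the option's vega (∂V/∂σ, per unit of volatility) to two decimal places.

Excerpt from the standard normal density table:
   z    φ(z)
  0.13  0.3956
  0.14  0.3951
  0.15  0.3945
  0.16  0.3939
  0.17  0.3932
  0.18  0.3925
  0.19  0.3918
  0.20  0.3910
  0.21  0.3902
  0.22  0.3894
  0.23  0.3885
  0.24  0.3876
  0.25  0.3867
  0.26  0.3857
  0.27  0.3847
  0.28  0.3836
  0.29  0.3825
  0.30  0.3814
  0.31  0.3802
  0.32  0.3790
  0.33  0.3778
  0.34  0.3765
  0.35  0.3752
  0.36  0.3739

T = 2.5;  σ√T = 0.4269
d₁ = [ln(415/405) + (0.039 − 0.039 + 0.27²/2)·2.5] / 0.4269 = [0.0244 + 0.0911] / 0.4269 = 0.2706 ⇒ 0.27
√T = √2.5 = 1.5811
φ(d₁) = φ(0.27) = 0.3847
exp(−qT) = exp(−0.039·2.5) = 0.9071
vega = S·exp(−qT)·φ(d₁)·√T = 415·0.9071·0.3847·1.5811 = 228.9733

228.97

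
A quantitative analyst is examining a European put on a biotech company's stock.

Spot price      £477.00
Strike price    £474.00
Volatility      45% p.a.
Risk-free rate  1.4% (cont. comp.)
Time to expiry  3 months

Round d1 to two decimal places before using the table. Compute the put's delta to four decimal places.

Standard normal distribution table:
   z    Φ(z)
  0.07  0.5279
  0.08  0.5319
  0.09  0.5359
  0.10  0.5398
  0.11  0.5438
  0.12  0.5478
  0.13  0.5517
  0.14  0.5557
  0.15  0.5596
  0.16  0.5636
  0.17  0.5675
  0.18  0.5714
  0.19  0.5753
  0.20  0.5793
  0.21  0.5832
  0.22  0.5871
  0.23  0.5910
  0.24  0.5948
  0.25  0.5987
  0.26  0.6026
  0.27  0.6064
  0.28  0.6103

-0.4364

T = 0.25;  σ√T = 0.2250
d₁ = [ln(477/474) + (0.014 + ½·0.45²)·0.25] / (σ√T) = (0.0063 + 0.0288) / 0.2250 = 0.1561 which rounds to 0.16
N(d₁) = N(0.16) = 0.5636
Δ_put = N(d₁) − 1 = 0.5636 − 1 = -0.4364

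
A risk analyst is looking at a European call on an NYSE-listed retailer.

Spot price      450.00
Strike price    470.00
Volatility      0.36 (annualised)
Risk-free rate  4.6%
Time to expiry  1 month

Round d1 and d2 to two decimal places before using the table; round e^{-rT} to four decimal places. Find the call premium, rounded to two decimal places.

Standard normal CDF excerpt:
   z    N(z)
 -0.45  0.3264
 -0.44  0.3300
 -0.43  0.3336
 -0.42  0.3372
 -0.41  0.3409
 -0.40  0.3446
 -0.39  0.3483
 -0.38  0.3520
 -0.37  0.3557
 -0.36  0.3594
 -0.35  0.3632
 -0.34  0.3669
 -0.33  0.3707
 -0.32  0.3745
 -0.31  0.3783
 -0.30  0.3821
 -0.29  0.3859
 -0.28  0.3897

σ√T = 0.36·√0.08333 = 0.1039
d₁ = [ln(450/470) + (0.046 + 0.36²/2)·0.08333] / 0.1039 = [-0.0435 + 0.0092] / 0.1039 = -0.3296 ≈ -0.33
d₂ = d₁ − σ√T = -0.3296 − 0.1039 = -0.4335 ≈ -0.43
e^(−rT) = e^(−0.046·0.08333) = 0.9962
C = 450·N(-0.33) − 470·0.9962·N(-0.43) = 450·0.3707 − 470·0.9962·0.3336 = 166.8150 − 156.1962 = 10.6188

10.62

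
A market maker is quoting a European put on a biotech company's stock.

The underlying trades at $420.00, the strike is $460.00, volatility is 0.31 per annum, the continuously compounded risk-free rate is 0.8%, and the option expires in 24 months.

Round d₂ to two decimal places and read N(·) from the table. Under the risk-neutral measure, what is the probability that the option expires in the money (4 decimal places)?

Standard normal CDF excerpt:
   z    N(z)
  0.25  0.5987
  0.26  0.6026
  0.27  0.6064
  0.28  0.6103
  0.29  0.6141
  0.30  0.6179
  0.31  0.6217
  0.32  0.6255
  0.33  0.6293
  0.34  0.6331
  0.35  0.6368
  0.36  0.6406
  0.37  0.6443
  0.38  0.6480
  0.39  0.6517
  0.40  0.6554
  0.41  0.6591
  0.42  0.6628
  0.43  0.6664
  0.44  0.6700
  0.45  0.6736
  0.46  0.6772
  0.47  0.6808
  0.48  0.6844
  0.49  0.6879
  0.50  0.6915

σ√T = 0.31 × 1.4142 = 0.4384
d₁ = [ln(420/460) + (0.008 + 0.31²/2)·2] / 0.4384 = [-0.0910 + 0.1121] / 0.4384 = 0.0482 which rounds to 0.05
d₂ = d₁ − σ√T = 0.0482 − 0.4384 = -0.3902 which rounds to -0.39
Risk-neutral Pr[S_T < K] = N(−d₂) = N(0.39) = 0.6517

0.6517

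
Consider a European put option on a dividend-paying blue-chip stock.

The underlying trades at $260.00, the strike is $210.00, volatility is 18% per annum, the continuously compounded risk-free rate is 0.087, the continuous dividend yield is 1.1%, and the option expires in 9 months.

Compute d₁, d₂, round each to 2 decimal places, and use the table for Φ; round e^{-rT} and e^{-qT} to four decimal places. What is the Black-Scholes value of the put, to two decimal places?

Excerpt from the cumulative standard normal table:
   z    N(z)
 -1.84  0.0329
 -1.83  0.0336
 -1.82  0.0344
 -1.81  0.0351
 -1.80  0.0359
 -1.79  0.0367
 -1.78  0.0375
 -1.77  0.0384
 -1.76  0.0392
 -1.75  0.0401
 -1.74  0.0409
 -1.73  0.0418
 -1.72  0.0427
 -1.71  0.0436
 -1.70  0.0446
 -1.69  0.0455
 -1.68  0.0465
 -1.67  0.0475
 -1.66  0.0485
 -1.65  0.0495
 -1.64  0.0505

σ√T = 0.18·√0.75 = 0.1559
d₁ = [ln(260/210) + (0.087 − 0.011 + ½·0.18²)·0.75] / (σ√T) = (0.2136 + 0.0692) / 0.1559 = 1.8137 which rounds to 1.81
d₂ = 1.8137 − 0.1559 = 1.6578 which rounds to 1.66
e^(−qT) = e^(−0.011·0.75) = 0.9918;  e^(−rT) = e^(−0.087·0.75) = 0.9368
N(−d₂) = N(-1.66) = 0.0485;  N(−d₁) = N(-1.81) = 0.0351
P = 210·0.9368·0.0485 − 260·0.9918·0.0351 = 9.5413 − 9.0512 = 0.4901

$0.49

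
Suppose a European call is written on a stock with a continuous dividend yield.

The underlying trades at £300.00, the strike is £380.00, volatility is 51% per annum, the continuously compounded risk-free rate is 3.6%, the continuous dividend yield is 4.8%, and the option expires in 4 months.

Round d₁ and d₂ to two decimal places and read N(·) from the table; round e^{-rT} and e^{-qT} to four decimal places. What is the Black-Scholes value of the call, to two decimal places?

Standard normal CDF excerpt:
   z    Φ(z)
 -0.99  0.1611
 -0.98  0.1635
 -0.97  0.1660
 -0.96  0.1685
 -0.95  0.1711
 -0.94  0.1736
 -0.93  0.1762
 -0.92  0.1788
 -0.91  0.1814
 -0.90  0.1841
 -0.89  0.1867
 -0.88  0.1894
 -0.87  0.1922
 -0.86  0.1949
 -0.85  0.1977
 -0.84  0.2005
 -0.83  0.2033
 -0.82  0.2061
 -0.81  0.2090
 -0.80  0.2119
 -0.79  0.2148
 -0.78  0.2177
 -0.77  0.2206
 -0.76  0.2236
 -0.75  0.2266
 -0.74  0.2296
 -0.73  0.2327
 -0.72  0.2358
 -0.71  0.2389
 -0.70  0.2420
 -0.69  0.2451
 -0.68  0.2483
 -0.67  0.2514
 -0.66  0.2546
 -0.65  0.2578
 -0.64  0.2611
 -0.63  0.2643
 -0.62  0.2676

£10.95

σ√T = 0.51 × 0.5774 = 0.2944
d₁ = [ln(300/380) + (0.036 − 0.048 + 0.51²/2)·0.3333] / 0.2944 = [-0.2364 + 0.0393] / 0.2944 = -0.6692 which rounds to -0.67
d₂ = d₁ − σ√T = -0.6692 − 0.2944 = -0.9636 which rounds to -0.96
e^(−qT) = e^(−0.048·0.3333) = 0.9841;  e^(−rT) = e^(−0.036·0.3333) = 0.9881
N(d₁) = N(-0.67) = 0.2514;  N(d₂) = N(-0.96) = 0.1685
C = 300·0.9841·0.2514 − 380·0.9881·0.1685 = 74.2208 − 63.2680 = 10.9528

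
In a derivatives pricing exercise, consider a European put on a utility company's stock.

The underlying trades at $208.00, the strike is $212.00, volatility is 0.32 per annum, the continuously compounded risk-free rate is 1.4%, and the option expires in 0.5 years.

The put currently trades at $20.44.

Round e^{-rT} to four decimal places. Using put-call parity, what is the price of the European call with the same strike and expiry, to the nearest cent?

exp(−rT) = exp(−0.014·0.5) = 0.9930
Put-call parity: C − P = S − K·e^(−rT) = 208 − 212·0.9930 = 208 − 210.5160 = -2.5160
C = P + (C − P) = 20.44 + (-2.5160) = 17.9240

$17.92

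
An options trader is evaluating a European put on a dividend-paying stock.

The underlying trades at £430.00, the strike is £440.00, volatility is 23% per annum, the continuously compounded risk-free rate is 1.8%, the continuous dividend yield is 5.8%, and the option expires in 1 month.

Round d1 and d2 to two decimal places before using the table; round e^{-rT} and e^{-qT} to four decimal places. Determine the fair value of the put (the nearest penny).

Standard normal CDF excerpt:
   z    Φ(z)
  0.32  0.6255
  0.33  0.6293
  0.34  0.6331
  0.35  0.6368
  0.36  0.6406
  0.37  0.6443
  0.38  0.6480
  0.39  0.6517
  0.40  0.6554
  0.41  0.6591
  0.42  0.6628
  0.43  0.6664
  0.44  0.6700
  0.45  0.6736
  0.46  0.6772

σ√T = 0.23 × 0.2887 = 0.0664
d₁ = [ln(430/440) + (0.018 − 0.058 + 0.23²/2)·0.08333] / 0.0664 = [-0.0230 − 0.0011] / 0.0664 = -0.3633 ≈ -0.36
d₂ = d₁ − σ√T = -0.3633 − 0.0664 = -0.4297 ≈ -0.43
exp(−qT) = exp(−0.058·0.08333) = 0.9952;  exp(−rT) = exp(−0.018·0.08333) = 0.9985
N(−d₂) = N(0.43) = 0.6664;  N(−d₁) = N(0.36) = 0.6406
P = 440·0.9985·0.6664 − 430·0.9952·0.6406 = 292.7762 − 274.1358 = 18.6404

£18.64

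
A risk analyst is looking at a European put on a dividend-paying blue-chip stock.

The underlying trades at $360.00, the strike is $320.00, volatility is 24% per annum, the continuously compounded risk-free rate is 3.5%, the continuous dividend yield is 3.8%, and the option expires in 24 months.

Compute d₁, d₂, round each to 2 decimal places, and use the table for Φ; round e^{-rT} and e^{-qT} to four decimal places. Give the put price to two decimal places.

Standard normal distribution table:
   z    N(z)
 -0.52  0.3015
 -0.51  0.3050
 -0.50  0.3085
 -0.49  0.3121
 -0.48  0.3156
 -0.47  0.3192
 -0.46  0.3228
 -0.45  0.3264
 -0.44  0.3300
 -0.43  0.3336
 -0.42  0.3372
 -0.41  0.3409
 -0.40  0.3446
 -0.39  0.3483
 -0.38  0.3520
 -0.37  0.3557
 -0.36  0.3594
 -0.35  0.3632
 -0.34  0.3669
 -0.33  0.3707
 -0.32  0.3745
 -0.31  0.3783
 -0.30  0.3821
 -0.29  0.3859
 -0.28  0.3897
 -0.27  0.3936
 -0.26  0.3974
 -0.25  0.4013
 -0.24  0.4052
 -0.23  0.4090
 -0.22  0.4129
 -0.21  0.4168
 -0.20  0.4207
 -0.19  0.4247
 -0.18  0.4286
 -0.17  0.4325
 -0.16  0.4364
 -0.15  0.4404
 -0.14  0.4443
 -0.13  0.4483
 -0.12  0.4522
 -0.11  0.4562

σ√T = 0.24 × 1.4142 = 0.3394
d₁ = [ln(360/320) + (0.035 − 0.038 + ½·0.24²)·2] / (σ√T) = (0.1178 + 0.0516) / 0.3394 = 0.4990 ⇒ 0.50
d₂ = 0.4990 − 0.3394 = 0.1596 ⇒ 0.16
e^(−qT) = e^(−0.038·2) = 0.9268;  e^(−rT) = e^(−0.035·2) = 0.9324
P = 320·0.9324·N(-0.16) − 360·0.9268·N(-0.50) = 320·0.9324·0.4364 − 360·0.9268·0.3085 = 130.2078 − 102.9304 = 27.2774

$27.28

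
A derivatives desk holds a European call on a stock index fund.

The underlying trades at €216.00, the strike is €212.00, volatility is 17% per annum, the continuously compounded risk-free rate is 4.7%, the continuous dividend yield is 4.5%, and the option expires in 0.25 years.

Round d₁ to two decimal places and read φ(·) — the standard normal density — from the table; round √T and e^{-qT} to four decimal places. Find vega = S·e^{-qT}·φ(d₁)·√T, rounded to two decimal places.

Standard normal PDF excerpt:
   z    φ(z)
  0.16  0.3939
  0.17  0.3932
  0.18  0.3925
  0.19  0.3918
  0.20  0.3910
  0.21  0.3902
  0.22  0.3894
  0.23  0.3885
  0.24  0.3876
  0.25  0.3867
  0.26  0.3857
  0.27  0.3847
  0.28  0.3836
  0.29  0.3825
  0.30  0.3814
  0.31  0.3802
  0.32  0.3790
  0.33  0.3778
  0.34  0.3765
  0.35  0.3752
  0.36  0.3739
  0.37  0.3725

41.08

σ√T = 0.17·√0.25 = 0.0850
ln(S/K) + (r − q + σ²/2)T = ln(216/212) + (0.047 − 0.045 + 0.17²/2)·0.25 = 0.0187 + 0.0041 = 0.0228
d₁ = 0.0228 / 0.0850 = 0.2683 ≈ 0.27
√T = √0.25 = 0.5000
φ(d₁) = φ(0.27) = 0.3847
exp(−qT) = exp(−0.045·0.25) = 0.9888
vega = S·exp(−qT)·φ(d₁)·√T = 216·0.9888·0.3847·0.5000 = 41.0823
(Vega is the same for a European call and put with the same parameters.)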